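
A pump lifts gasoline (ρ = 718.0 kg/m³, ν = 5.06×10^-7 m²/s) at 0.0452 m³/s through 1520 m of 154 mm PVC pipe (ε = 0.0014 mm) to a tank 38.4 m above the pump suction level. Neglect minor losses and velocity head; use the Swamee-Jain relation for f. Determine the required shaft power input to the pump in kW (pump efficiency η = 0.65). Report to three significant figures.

P_shaft ≈ 36.8 kW

V = 4Q/(πD²) = 2.427 m/s; Re = 7.39×10^5; ε/D = 9.09×10^-6; f = 0.01241
h_f = f(L/D)V²/2g = 36.76 m
Total head H = z + h_f = 38.4 + 36.76 = 75.16 m
P_hyd = ρgQH = 718.0·9.81·0.0452·75.16 = 23.93 kW
P_shaft = P_hyd/η = 23.93/0.65 = 36.81 kW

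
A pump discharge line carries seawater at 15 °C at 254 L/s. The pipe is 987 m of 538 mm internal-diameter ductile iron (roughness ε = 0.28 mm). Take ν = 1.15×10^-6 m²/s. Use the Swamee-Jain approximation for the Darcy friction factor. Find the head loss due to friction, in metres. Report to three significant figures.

V = 4Q/(πD²) = 4·0.254/(π·0.538²) = 1.117 m/s
Re = VD/ν = 1.117·0.538/1.15×10^-6 = 5.23×10^5 → turbulent
ε/D = 0.28/538 = 5.20×10^-4
Swamee-Jain: f = 0.01787
h_f = f(L/D)V²/(2g) = 0.01787·(987/0.538)·1.117²/(2·9.81) = 2.085 m

h_f ≈ 2.09 m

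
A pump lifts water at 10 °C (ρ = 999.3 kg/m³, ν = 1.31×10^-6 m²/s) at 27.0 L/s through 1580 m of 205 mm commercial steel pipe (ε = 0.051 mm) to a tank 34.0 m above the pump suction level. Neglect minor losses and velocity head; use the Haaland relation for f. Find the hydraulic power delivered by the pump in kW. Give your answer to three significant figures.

V = 4Q/(πD²) = 0.8180 m/s; Re = 1.28×10^5; ε/D = 2.49×10^-4; f = 0.01825
h_f = f(L/D)V²/2g = 4.798 m
Total head H = z + h_f = 34.0 + 4.798 = 38.80 m
P_hyd = ρgQH = 999.3·9.81·0.0270·38.80 = 10.27 kW

P_hyd ≈ 10.3 kW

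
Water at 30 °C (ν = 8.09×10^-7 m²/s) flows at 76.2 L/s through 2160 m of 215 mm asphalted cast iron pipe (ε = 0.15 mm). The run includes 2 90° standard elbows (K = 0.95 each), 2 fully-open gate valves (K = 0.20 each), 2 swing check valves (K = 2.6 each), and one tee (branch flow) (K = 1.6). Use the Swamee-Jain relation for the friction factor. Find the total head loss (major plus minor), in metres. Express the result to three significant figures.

H_L ≈ 44.5 m

V = 4Q/(πD²) = 2.099 m/s; V²/2g = 0.2245 m
Re = 5.58×10^5, ε/D = 6.98×10^-4 → f = 0.01883 (Swamee-Jain)
Major: h_f = f(L/D)·V²/2g = 0.01883·10047·0.2245 = 42.48 m
Minor: ΣK = 9.10; h_m = ΣK·V²/2g = 2.043 m
Total H_L = 42.48 + 2.043 = 44.52 m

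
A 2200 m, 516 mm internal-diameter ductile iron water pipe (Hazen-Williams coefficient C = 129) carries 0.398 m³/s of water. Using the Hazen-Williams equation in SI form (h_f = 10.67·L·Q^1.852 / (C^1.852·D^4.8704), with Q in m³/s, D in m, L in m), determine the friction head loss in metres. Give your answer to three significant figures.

h_f = 10.67·2200·0.398^1.852 / (129^1.852·0.516^4.8704) = 13.19 m

h_f ≈ 13.2 m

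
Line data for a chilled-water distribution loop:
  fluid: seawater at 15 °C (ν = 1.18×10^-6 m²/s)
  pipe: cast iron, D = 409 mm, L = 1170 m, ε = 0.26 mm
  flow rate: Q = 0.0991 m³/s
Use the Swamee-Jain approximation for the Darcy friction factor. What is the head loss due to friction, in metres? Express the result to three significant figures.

V = 4Q/(πD²) = 4·0.0991/(π·0.409²) = 0.7543 m/s
Re = VD/ν = 0.7543·0.409/1.18×10^-6 = 2.61×10^5 → turbulent
ε/D = 0.26/409 = 6.36×10^-4
Swamee-Jain: f = 0.01924
h_f = f(L/D)V²/(2g) = 0.01924·(1170/0.409)·0.7543²/(2·9.81) = 1.596 m

h_f ≈ 1.60 m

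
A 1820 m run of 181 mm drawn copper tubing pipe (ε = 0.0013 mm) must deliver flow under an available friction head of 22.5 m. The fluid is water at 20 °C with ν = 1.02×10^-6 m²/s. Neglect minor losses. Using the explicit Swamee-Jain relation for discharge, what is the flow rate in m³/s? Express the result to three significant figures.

Swamee-Jain (Type II): Q = -0.965·√(gD⁵h_f/L)·ln[ε/(3.7D) + √(3.17ν²L/(gD³h_f))]
√(gD⁵h_f/L) = √(9.81·0.181⁵·22.5/1820) = 0.004854
ε/(3.7D) = 1.94×10^-6; √(3.17ν²L/(gD³h_f)) = 6.77×10^-5
Q = -0.965·0.004854·ln(6.966×10^-5) = 0.04483 m³/s
Check: V = 1.74 m/s, Re = 3.09×10^5, f = 0.01438, h_f = 22.4 m ≈ 22.5 m ✓

Q ≈ 0.0448 m³/s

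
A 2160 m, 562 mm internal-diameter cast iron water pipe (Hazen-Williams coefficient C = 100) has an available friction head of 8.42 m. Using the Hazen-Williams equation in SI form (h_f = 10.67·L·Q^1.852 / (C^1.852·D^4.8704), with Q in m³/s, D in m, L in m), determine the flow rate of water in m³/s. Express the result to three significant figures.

Q ≈ 0.306 m³/s

Rearranging: Q = [h_f·C^1.852·D^4.8704 / (10.67·L)]^(1/1.852)
Q = [8.42·100^1.852·0.562^4.8704 / (10.67·2160)]^0.540 = 0.3061 m³/s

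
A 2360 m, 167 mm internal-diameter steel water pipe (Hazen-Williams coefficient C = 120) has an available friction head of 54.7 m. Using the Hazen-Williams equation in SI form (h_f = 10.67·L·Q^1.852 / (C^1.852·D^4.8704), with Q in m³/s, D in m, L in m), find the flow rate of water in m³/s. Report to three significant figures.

Rearranging: Q = [h_f·C^1.852·D^4.8704 / (10.67·L)]^(1/1.852)
Q = [54.7·120^1.852·0.167^4.8704 / (10.67·2360)]^0.540 = 0.03955 m³/s

Q ≈ 0.0395 m³/s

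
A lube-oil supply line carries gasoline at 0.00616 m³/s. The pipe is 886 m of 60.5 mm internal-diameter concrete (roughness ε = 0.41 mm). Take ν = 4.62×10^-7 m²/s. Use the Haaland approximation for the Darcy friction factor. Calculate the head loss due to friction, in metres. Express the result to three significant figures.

V = 4Q/(πD²) = 4·0.00616/(π·0.0605²) = 2.143 m/s
Re = VD/ν = 2.143·0.0605/4.62×10^-7 = 2.81×10^5 → turbulent
ε/D = 0.41/60.5 = 0.00678
Haaland: f = 0.03369
h_f = f(L/D)V²/(2g) = 0.03369·(886/0.0605)·2.143²/(2·9.81) = 115.5 m

h_f ≈ 115 m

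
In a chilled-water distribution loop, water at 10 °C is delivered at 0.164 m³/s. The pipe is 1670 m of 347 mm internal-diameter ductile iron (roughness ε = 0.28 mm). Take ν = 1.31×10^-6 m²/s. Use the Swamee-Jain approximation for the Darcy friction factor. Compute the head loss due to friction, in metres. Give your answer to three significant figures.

h_f ≈ 14.4 m

V = 4Q/(πD²) = 4·0.164/(π·0.347²) = 1.734 m/s
Re = VD/ν = 1.734·0.347/1.31×10^-6 = 4.59×10^5 → turbulent
ε/D = 0.28/347 = 8.07×10^-4
Swamee-Jain: f = 0.01953
h_f = f(L/D)V²/(2g) = 0.01953·(1670/0.347)·1.734²/(2·9.81) = 14.40 m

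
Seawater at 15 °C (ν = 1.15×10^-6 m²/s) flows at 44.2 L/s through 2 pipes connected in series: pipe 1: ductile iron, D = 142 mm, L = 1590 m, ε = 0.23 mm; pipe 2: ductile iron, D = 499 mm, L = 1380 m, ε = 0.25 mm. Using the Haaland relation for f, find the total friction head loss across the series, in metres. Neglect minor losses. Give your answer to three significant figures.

H ≈ 101 m

Pipe 1: V = 2.791 m/s, Re = 3.45×10^5, ε/D = 0.00162, f = 0.02274, h_1 = f(L/D)V²/2g = 101.1 m
Pipe 2: V = 0.2260 m/s, Re = 9.81×10^4, ε/D = 5.01×10^-4, f = 0.02012, h_2 = f(L/D)V²/2g = 0.1449 m
Series → Q common, losses add: H = Σh = 101.2 m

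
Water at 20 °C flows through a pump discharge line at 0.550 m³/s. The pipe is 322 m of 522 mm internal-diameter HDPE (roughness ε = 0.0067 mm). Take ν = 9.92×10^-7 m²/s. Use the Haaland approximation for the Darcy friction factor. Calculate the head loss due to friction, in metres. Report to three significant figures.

h_f ≈ 2.35 m

V = 4Q/(πD²) = 4·0.550/(π·0.522²) = 2.570 m/s
Re = VD/ν = 2.570·0.522/9.92×10^-7 = 1.35×10^6 → turbulent
ε/D = 0.0067/522 = 1.28×10^-5
Haaland: f = 0.01131
h_f = f(L/D)V²/(2g) = 0.01131·(322/0.522)·2.570²/(2·9.81) = 2.349 m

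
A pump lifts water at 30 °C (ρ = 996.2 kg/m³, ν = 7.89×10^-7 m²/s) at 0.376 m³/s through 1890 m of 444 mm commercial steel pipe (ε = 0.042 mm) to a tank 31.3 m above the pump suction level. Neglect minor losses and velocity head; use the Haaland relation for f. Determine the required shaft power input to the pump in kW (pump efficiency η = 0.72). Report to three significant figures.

P_shaft ≈ 244 kW

V = 4Q/(πD²) = 2.428 m/s; Re = 1.37×10^6; ε/D = 9.46×10^-5; f = 0.01293
h_f = f(L/D)V²/2g = 16.55 m
Total head H = z + h_f = 31.3 + 16.55 = 47.85 m
P_hyd = ρgQH = 996.2·9.81·0.376·47.85 = 175.8 kW
P_shaft = P_hyd/η = 175.8/0.72 = 244.2 kW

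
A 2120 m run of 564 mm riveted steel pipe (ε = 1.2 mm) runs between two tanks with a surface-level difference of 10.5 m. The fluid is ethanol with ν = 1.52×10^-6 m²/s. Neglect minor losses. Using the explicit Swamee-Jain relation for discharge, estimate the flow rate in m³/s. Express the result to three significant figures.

Swamee-Jain (Type II): Q = -0.965·√(gD⁵h_f/L)·ln[ε/(3.7D) + √(3.17ν²L/(gD³h_f))]
√(gD⁵h_f/L) = √(9.81·0.564⁵·10.5/2120) = 0.05266
ε/(3.7D) = 5.75×10^-4; √(3.17ν²L/(gD³h_f)) = 2.90×10^-5
Q = -0.965·0.05266·ln(6.040×10^-4) = 0.3766 m³/s
Check: V = 1.51 m/s, Re = 5.59×10^5, f = 0.02423, h_f = 10.5 m ≈ 10.5 m ✓

Q ≈ 0.377 m³/s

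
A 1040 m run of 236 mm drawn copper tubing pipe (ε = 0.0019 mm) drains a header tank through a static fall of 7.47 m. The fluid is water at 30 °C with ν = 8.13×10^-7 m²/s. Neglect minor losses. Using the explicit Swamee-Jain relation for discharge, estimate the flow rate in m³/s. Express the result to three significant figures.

Swamee-Jain (Type II): Q = -0.965·√(gD⁵h_f/L)·ln[ε/(3.7D) + √(3.17ν²L/(gD³h_f))]
√(gD⁵h_f/L) = √(9.81·0.236⁵·7.47/1040) = 0.007182
ε/(3.7D) = 2.18×10^-6; √(3.17ν²L/(gD³h_f)) = 4.76×10^-5
Q = -0.965·0.007182·ln(4.974×10^-5) = 0.06868 m³/s
Check: V = 1.57 m/s, Re = 4.56×10^5, f = 0.01343, h_f = 7.44 m ≈ 7.47 m ✓

Q ≈ 0.0687 m³/s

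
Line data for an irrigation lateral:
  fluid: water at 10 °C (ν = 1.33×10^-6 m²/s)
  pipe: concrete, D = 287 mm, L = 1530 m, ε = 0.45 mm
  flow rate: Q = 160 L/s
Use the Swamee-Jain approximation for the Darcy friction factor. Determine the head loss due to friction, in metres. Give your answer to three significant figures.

V = 4Q/(πD²) = 4·0.160/(π·0.287²) = 2.473 m/s
Re = VD/ν = 2.473·0.287/1.33×10^-6 = 5.34×10^5 → turbulent
ε/D = 0.45/287 = 0.00157
Swamee-Jain: f = 0.02250
h_f = f(L/D)V²/(2g) = 0.02250·(1530/0.287)·2.473²/(2·9.81) = 37.39 m

h_f ≈ 37.4 m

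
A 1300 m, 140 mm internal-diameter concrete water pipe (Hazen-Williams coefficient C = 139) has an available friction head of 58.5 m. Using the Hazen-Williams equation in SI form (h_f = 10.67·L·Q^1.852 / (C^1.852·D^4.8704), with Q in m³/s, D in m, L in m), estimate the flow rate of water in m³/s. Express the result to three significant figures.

Rearranging: Q = [h_f·C^1.852·D^4.8704 / (10.67·L)]^(1/1.852)
Q = [58.5·139^1.852·0.140^4.8704 / (10.67·1300)]^0.540 = 0.04122 m³/s

Q ≈ 0.0412 m³/s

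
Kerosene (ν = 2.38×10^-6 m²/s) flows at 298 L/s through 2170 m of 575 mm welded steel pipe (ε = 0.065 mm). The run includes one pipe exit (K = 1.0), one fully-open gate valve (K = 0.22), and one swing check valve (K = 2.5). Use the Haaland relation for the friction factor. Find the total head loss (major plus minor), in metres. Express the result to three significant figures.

H_L ≈ 4.18 m

V = 4Q/(πD²) = 1.148 m/s; V²/2g = 0.06712 m
Re = 2.77×10^5, ε/D = 1.13×10^-4 → f = 0.01551 (Haaland)
Major: h_f = f(L/D)·V²/2g = 0.01551·3774·0.06712 = 3.929 m
Minor: ΣK = 3.72; h_m = ΣK·V²/2g = 0.2497 m
Total H_L = 3.929 + 0.2497 = 4.179 m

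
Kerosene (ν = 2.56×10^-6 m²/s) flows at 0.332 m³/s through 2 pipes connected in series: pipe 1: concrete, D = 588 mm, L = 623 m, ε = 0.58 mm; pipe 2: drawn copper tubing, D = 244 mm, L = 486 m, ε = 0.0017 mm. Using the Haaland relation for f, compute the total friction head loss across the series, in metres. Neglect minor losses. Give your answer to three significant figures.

Pipe 1: V = 1.223 m/s, Re = 2.81×10^5, ε/D = 9.86×10^-4, f = 0.02052, h_1 = f(L/D)V²/2g = 1.657 m
Pipe 2: V = 7.100 m/s, Re = 6.77×10^5, ε/D = 6.97×10^-6, f = 0.01248, h_2 = f(L/D)V²/2g = 63.87 m
Series → Q common, losses add: H = Σh = 65.52 m

H ≈ 65.5 m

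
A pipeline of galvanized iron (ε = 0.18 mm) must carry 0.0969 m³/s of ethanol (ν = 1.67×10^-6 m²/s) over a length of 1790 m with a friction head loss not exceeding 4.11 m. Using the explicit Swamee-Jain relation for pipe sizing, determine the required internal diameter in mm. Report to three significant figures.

D ≈ 370 mm

Swamee-Jain (Type III): D = 0.66·[ε^1.25·(LQ²/(gh_f))^4.75 + ν·Q^9.4·(L/(gh_f))^5.2]^0.04
LQ²/(gh_f) = 0.4169; L/(gh_f) = 44.40
Term 1 = ε^1.25·(…)^4.75 = 3.27×10^-7; Term 2 = ν·Q^9.4·(…)^5.2 = 1.82×10^-7
D = 0.66·(3.27×10^-7 + 1.82×10^-7)^0.04 = 0.3697 m = 370 mm
Check: V = 0.903 m/s, Re = 2.00×10^5, f = 0.01887, h_f = 3.80 m ≈ 4.11 m ✓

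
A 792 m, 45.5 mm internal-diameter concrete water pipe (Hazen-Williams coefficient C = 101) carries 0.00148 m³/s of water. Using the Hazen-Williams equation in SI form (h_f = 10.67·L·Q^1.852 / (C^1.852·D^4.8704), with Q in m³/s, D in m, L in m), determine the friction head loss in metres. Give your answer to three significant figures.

h_f ≈ 32.4 m

h_f = 10.67·792·0.00148^1.852 / (101^1.852·0.0455^4.8704) = 32.38 m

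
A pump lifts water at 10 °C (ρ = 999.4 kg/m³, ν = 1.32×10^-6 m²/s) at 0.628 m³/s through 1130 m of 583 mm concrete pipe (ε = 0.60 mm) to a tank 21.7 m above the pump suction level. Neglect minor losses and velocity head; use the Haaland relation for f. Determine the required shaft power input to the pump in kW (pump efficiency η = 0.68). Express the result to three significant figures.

P_shaft ≈ 296 kW

V = 4Q/(πD²) = 2.353 m/s; Re = 1.04×10^6; ε/D = 0.00103; f = 0.02006
h_f = f(L/D)V²/2g = 10.97 m
Total head H = z + h_f = 21.7 + 10.97 = 32.67 m
P_hyd = ρgQH = 999.4·9.81·0.628·32.67 = 201.1 kW
P_shaft = P_hyd/η = 201.1/0.68 = 295.8 kW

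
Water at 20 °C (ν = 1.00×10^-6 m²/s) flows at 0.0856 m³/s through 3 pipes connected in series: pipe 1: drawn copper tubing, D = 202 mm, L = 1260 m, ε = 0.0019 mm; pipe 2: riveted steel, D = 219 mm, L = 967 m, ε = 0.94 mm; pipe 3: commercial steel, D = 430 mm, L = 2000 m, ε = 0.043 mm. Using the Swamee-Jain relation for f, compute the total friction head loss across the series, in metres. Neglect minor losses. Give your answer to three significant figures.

Pipe 1: V = 2.671 m/s, Re = 5.40×10^5, ε/D = 9.41×10^-6, f = 0.01307, h_1 = f(L/D)V²/2g = 29.65 m
Pipe 2: V = 2.272 m/s, Re = 4.98×10^5, ε/D = 0.00429, f = 0.02933, h_2 = f(L/D)V²/2g = 34.08 m
Pipe 3: V = 0.5895 m/s, Re = 2.53×10^5, ε/D = 1.00×10^-4, f = 0.01581, h_3 = f(L/D)V²/2g = 1.302 m
Series → Q common, losses add: H = Σh = 65.04 m

H ≈ 65.0 m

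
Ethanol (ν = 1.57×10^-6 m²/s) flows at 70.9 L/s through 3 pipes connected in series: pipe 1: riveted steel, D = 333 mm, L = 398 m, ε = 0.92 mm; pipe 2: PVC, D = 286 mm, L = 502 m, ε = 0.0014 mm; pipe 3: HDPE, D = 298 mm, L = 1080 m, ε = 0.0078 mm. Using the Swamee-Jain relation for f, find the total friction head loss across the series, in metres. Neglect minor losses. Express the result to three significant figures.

H ≈ 5.80 m

Pipe 1: V = 0.8141 m/s, Re = 1.73×10^5, ε/D = 0.00276, f = 0.02658, h_1 = f(L/D)V²/2g = 1.073 m
Pipe 2: V = 1.104 m/s, Re = 2.01×10^5, ε/D = 4.90×10^-6, f = 0.01556, h_2 = f(L/D)V²/2g = 1.696 m
Pipe 3: V = 1.017 m/s, Re = 1.93×10^5, ε/D = 2.62×10^-5, f = 0.01587, h_3 = f(L/D)V²/2g = 3.030 m
Series → Q common, losses add: H = Σh = 5.799 m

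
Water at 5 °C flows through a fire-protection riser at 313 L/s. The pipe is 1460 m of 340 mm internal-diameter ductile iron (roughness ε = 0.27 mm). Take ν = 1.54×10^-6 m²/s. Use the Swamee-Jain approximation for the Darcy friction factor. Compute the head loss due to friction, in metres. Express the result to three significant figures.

h_f ≈ 49.8 m

V = 4Q/(πD²) = 4·0.313/(π·0.340²) = 3.447 m/s
Re = VD/ν = 3.447·0.340/1.54×10^-6 = 7.61×10^5 → turbulent
ε/D = 0.27/340 = 7.94×10^-4
Swamee-Jain: f = 0.01915
h_f = f(L/D)V²/(2g) = 0.01915·(1460/0.340)·3.447²/(2·9.81) = 49.82 m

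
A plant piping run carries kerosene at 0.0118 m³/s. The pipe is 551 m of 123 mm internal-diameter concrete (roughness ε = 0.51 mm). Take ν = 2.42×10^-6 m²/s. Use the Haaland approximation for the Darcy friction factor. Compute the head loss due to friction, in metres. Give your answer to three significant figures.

h_f ≈ 6.89 m

V = 4Q/(πD²) = 4·0.0118/(π·0.123²) = 0.9931 m/s
Re = VD/ν = 0.9931·0.123/2.42×10^-6 = 5.05×10^4 → turbulent
ε/D = 0.51/123 = 0.00415
Haaland: f = 0.03061
h_f = f(L/D)V²/(2g) = 0.03061·(551/0.123)·0.9931²/(2·9.81) = 6.892 m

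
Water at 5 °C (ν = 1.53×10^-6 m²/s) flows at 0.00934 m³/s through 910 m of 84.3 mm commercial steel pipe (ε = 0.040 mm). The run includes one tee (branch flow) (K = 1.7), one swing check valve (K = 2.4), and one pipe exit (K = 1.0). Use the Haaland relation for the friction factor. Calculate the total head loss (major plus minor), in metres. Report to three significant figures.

H_L ≈ 31.8 m

V = 4Q/(πD²) = 1.673 m/s; V²/2g = 0.1427 m
Re = 9.22×10^4, ε/D = 4.74×10^-4 → f = 0.02018 (Haaland)
Major: h_f = f(L/D)·V²/2g = 0.02018·10795·0.1427 = 31.09 m
Minor: ΣK = 5.10; h_m = ΣK·V²/2g = 0.7279 m
Total H_L = 31.09 + 0.7279 = 31.81 m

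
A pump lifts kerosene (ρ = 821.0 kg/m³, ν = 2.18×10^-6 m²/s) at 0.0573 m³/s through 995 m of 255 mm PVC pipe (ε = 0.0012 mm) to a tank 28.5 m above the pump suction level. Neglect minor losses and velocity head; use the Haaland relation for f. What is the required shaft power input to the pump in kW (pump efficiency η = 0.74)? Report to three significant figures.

V = 4Q/(πD²) = 1.122 m/s; Re = 1.31×10^5; ε/D = 4.71×10^-6; f = 0.01687
h_f = f(L/D)V²/2g = 4.224 m
Total head H = z + h_f = 28.5 + 4.224 = 32.72 m
P_hyd = ρgQH = 821.0·9.81·0.0573·32.72 = 15.10 kW
P_shaft = P_hyd/η = 15.10/0.74 = 20.41 kW

P_shaft ≈ 20.4 kW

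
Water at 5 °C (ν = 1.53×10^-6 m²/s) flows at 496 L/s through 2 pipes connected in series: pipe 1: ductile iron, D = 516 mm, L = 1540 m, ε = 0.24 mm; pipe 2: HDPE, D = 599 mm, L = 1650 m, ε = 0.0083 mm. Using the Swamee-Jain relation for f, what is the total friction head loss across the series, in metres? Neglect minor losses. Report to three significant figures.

Pipe 1: V = 2.372 m/s, Re = 8.00×10^5, ε/D = 4.65×10^-4, f = 0.01719, h_1 = f(L/D)V²/2g = 14.71 m
Pipe 2: V = 1.760 m/s, Re = 6.89×10^5, ε/D = 1.39×10^-5, f = 0.01264, h_2 = f(L/D)V²/2g = 5.497 m
Series → Q common, losses add: H = Σh = 20.21 m

H ≈ 20.2 m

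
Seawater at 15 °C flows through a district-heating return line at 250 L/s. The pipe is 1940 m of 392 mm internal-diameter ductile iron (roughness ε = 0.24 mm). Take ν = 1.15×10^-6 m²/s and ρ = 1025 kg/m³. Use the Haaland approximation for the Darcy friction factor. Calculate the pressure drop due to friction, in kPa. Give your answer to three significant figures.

Δp ≈ 196 kPa

V = 4Q/(πD²) = 4·0.250/(π·0.392²) = 2.071 m/s
Re = VD/ν = 2.071·0.392/1.15×10^-6 = 7.06×10^5 → turbulent
ε/D = 0.24/392 = 6.12×10^-4
Haaland: f = 0.01805
h_f = f(L/D)V²/(2g) = 0.01805·(1940/0.392)·2.071²/(2·9.81) = 19.54 m
Δp = ρg·h_f = 1025·9.81·19.54 = 196.5 kPa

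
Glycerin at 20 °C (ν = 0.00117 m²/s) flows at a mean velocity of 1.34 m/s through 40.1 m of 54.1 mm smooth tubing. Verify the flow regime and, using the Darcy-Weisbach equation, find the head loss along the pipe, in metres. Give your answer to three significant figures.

h_f ≈ 70.1 m

Re = VD/ν = 1.34·0.05410/0.00117 = 62.0 → laminar (Re < 2300)
f = 64/Re = 1.033
h_f = f(L/D)V²/(2g) = 1.033·(40.1/0.05410)·1.34²/(2·9.81) = 70.07 m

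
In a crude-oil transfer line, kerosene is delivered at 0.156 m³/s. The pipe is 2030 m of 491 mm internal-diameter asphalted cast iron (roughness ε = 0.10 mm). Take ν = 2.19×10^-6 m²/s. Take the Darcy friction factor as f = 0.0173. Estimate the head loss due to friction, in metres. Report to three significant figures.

V = 4Q/(πD²) = 4·0.156/(π·0.491²) = 0.8239 m/s
h_f = f(L/D)V²/(2g) = 0.01730·(2030/0.491)·0.8239²/(2·9.81) = 2.475 m

h_f ≈ 2.47 m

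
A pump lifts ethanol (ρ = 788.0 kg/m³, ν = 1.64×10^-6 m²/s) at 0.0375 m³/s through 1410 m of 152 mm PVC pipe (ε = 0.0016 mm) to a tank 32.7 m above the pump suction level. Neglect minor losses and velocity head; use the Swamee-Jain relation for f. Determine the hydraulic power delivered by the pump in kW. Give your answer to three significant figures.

P_hyd ≈ 18.7 kW

V = 4Q/(πD²) = 2.067 m/s; Re = 1.92×10^5; ε/D = 1.05×10^-5; f = 0.01576
h_f = f(L/D)V²/2g = 31.82 m
Total head H = z + h_f = 32.7 + 31.82 = 64.52 m
P_hyd = ρgQH = 788.0·9.81·0.0375·64.52 = 18.70 kW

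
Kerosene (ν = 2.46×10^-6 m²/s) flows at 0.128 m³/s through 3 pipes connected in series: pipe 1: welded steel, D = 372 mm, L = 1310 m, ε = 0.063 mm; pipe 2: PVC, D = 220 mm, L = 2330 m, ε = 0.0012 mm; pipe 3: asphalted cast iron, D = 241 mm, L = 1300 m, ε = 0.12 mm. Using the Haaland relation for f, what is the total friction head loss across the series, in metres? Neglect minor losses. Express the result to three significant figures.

H ≈ 132 m

Pipe 1: V = 1.178 m/s, Re = 1.78×10^5, ε/D = 1.69×10^-4, f = 0.01695, h_1 = f(L/D)V²/2g = 4.219 m
Pipe 2: V = 3.367 m/s, Re = 3.01×10^5, ε/D = 5.45×10^-6, f = 0.01438, h_2 = f(L/D)V²/2g = 87.98 m
Pipe 3: V = 2.806 m/s, Re = 2.75×10^5, ε/D = 4.98×10^-4, f = 0.01817, h_3 = f(L/D)V²/2g = 39.33 m
Series → Q common, losses add: H = Σh = 131.5 m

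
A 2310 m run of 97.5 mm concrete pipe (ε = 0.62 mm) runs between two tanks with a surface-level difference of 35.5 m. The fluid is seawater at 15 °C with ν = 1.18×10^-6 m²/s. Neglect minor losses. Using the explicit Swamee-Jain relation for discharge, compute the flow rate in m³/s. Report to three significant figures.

Q ≈ 0.00697 m³/s

Swamee-Jain (Type II): Q = -0.965·√(gD⁵h_f/L)·ln[ε/(3.7D) + √(3.17ν²L/(gD³h_f))]
√(gD⁵h_f/L) = √(9.81·0.0975⁵·35.5/2310) = 0.001153
ε/(3.7D) = 0.00172; √(3.17ν²L/(gD³h_f)) = 1.78×10^-4
Q = -0.965·0.001153·ln(0.001896) = 0.006971 m³/s
Check: V = 0.934 m/s, Re = 7.71×10^4, f = 0.03403, h_f = 35.8 m ≈ 35.5 m ✓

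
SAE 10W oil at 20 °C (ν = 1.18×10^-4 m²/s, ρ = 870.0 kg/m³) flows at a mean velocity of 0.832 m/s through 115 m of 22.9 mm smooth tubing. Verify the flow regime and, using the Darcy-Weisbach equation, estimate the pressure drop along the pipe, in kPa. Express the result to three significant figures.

Re = VD/ν = 0.832·0.02290/1.18×10^-4 = 161 → laminar (Re < 2300)
f = 64/Re = 0.3964
h_f = f(L/D)V²/(2g) = 0.3964·(115/0.02290)·0.832²/(2·9.81) = 70.23 m
Δp = ρg·h_f = 870.0·9.81·70.23 = 599.4 kPa

Δp ≈ 599 kPa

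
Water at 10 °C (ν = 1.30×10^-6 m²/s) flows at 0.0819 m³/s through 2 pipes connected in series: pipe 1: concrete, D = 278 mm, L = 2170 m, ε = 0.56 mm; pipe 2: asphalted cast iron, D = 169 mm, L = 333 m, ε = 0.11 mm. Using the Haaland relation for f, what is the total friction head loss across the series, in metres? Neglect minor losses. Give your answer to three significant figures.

Pipe 1: V = 1.349 m/s, Re = 2.89×10^5, ε/D = 0.00201, f = 0.02406, h_1 = f(L/D)V²/2g = 17.43 m
Pipe 2: V = 3.651 m/s, Re = 4.75×10^5, ε/D = 6.51×10^-4, f = 0.01851, h_2 = f(L/D)V²/2g = 24.78 m
Series → Q common, losses add: H = Σh = 42.21 m

H ≈ 42.2 m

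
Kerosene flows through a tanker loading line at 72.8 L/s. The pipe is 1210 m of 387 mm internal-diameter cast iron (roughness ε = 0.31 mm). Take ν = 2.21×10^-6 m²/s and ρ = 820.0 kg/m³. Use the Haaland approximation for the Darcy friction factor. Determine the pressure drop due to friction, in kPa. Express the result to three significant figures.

V = 4Q/(πD²) = 4·0.0728/(π·0.387²) = 0.6189 m/s
Re = VD/ν = 0.6189·0.387/2.21×10^-6 = 1.08×10^5 → turbulent
ε/D = 0.31/387 = 8.01×10^-4
Haaland: f = 0.02108
h_f = f(L/D)V²/(2g) = 0.02108·(1210/0.387)·0.6189²/(2·9.81) = 1.287 m
Δp = ρg·h_f = 820.0·9.81·1.287 = 10.35 kPa

Δp ≈ 10.4 kPa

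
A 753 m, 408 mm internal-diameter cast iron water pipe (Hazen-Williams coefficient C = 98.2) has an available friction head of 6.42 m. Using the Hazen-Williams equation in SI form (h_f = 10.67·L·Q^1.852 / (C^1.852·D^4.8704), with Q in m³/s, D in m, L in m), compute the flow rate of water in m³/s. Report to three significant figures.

Q ≈ 0.198 m³/s

Rearranging: Q = [h_f·C^1.852·D^4.8704 / (10.67·L)]^(1/1.852)
Q = [6.42·98.2^1.852·0.408^4.8704 / (10.67·753)]^0.540 = 0.1976 m³/s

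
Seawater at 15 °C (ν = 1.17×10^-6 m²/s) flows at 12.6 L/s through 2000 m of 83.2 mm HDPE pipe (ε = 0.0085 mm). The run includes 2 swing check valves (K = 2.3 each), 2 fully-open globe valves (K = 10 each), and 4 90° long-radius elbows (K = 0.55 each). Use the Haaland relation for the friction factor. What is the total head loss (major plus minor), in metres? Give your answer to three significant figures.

H_L ≈ 117 m

V = 4Q/(πD²) = 2.318 m/s; V²/2g = 0.2738 m
Re = 1.65×10^5, ε/D = 1.02×10^-4 → f = 0.01672 (Haaland)
Major: h_f = f(L/D)·V²/2g = 0.01672·24038·0.2738 = 110.0 m
Minor: ΣK = 26.8; h_m = ΣK·V²/2g = 7.337 m
Total H_L = 110.0 + 7.337 = 117.4 m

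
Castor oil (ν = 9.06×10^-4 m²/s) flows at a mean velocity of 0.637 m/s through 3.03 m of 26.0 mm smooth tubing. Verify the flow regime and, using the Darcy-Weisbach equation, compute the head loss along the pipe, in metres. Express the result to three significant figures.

Re = VD/ν = 0.637·0.02600/9.06×10^-4 = 18.3 → laminar (Re < 2300)
f = 64/Re = 3.501
h_f = f(L/D)V²/(2g) = 3.501·(3.03/0.02600)·0.637²/(2·9.81) = 8.438 m

h_f ≈ 8.44 m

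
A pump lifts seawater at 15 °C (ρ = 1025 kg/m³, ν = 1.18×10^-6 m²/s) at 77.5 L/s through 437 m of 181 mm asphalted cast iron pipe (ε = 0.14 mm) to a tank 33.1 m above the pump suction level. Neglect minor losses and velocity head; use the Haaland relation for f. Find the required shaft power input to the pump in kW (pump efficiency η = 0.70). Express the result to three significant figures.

P_shaft ≈ 60.7 kW

V = 4Q/(πD²) = 3.012 m/s; Re = 4.62×10^5; ε/D = 7.73×10^-4; f = 0.01917
h_f = f(L/D)V²/2g = 21.41 m
Total head H = z + h_f = 33.1 + 21.41 = 54.51 m
P_hyd = ρgQH = 1025·9.81·0.0775·54.51 = 42.47 kW
P_shaft = P_hyd/η = 42.47/0.70 = 60.68 kW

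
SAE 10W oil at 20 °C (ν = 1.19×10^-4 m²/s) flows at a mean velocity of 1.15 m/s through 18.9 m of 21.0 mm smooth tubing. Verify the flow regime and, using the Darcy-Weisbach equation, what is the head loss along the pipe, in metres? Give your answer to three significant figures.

h_f ≈ 19.1 m

Re = VD/ν = 1.15·0.02100/1.19×10^-4 = 203 → laminar (Re < 2300)
f = 64/Re = 0.3154
h_f = f(L/D)V²/(2g) = 0.3154·(18.9/0.02100)·1.15²/(2·9.81) = 19.13 m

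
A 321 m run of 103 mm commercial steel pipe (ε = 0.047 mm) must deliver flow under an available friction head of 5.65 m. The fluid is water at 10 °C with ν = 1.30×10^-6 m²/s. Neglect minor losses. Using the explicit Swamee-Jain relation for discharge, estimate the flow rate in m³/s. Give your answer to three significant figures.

Q ≈ 0.0111 m³/s

Swamee-Jain (Type II): Q = -0.965·√(gD⁵h_f/L)·ln[ε/(3.7D) + √(3.17ν²L/(gD³h_f))]
√(gD⁵h_f/L) = √(9.81·0.103⁵·5.65/321) = 0.001415
ε/(3.7D) = 1.23×10^-4; √(3.17ν²L/(gD³h_f)) = 1.69×10^-4
Q = -0.965·0.001415·ln(2.918×10^-4) = 0.01111 m³/s
Check: V = 1.33 m/s, Re = 1.06×10^5, f = 0.02008, h_f = 5.67 m ≈ 5.65 m ✓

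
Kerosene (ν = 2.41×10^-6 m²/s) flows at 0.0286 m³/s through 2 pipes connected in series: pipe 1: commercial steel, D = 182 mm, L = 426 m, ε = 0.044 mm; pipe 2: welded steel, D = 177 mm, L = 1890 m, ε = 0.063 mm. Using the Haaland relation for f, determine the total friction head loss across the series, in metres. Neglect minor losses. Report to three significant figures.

Pipe 1: V = 1.099 m/s, Re = 8.30×10^4, ε/D = 2.42×10^-4, f = 0.01953, h_1 = f(L/D)V²/2g = 2.815 m
Pipe 2: V = 1.162 m/s, Re = 8.54×10^4, ε/D = 3.56×10^-4, f = 0.01991, h_2 = f(L/D)V²/2g = 14.64 m
Series → Q common, losses add: H = Σh = 17.46 m

H ≈ 17.5 m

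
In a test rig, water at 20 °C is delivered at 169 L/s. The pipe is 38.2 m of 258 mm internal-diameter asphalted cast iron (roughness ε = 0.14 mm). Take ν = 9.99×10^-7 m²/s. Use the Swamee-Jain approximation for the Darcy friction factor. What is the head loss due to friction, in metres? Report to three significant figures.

h_f ≈ 1.39 m

V = 4Q/(πD²) = 4·0.169/(π·0.258²) = 3.233 m/s
Re = VD/ν = 3.233·0.258/9.99×10^-7 = 8.35×10^5 → turbulent
ε/D = 0.14/258 = 5.43×10^-4
Swamee-Jain: f = 0.01768
h_f = f(L/D)V²/(2g) = 0.01768·(38.2/0.258)·3.233²/(2·9.81) = 1.394 m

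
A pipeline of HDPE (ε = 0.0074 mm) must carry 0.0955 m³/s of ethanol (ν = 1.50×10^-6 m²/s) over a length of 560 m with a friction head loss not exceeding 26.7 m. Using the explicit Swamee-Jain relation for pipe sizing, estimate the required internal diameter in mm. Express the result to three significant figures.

Swamee-Jain (Type III): D = 0.66·[ε^1.25·(LQ²/(gh_f))^4.75 + ν·Q^9.4·(L/(gh_f))^5.2]^0.04
LQ²/(gh_f) = 0.01950; L/(gh_f) = 2.138
Term 1 = ε^1.25·(…)^4.75 = 2.91×10^-15; Term 2 = ν·Q^9.4·(…)^5.2 = 2.01×10^-14
D = 0.66·(2.91×10^-15 + 2.01×10^-14)^0.04 = 0.1880 m = 188 mm
Check: V = 3.44 m/s, Re = 4.31×10^5, f = 0.01399, h_f = 25.2 m ≈ 26.7 m ✓

D ≈ 188 mm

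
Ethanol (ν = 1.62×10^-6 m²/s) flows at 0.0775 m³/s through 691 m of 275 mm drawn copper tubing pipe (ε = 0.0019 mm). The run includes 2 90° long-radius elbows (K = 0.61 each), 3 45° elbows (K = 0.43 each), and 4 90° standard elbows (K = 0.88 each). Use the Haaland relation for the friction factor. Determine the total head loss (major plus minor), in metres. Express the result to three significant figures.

H_L ≈ 3.85 m

V = 4Q/(πD²) = 1.305 m/s; V²/2g = 0.08677 m
Re = 2.21×10^5, ε/D = 6.91×10^-6 → f = 0.01524 (Haaland)
Major: h_f = f(L/D)·V²/2g = 0.01524·2513·0.08677 = 3.323 m
Minor: ΣK = 6.03; h_m = ΣK·V²/2g = 0.5233 m
Total H_L = 3.323 + 0.5233 = 3.846 m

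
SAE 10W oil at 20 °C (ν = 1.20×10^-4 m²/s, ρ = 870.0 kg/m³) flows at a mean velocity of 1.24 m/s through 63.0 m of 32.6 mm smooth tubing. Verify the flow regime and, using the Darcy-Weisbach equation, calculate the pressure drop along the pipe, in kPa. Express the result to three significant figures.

Re = VD/ν = 1.24·0.03260/1.20×10^-4 = 337 → laminar (Re < 2300)
f = 64/Re = 0.1900
h_f = f(L/D)V²/(2g) = 0.1900·(63.0/0.03260)·1.24²/(2·9.81) = 28.77 m
Δp = ρg·h_f = 870.0·9.81·28.77 = 245.6 kPa

Δp ≈ 246 kPa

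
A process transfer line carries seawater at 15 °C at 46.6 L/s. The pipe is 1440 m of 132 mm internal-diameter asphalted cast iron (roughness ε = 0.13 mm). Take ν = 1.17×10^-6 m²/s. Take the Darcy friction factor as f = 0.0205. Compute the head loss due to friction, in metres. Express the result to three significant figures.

V = 4Q/(πD²) = 4·0.0466/(π·0.132²) = 3.405 m/s
h_f = f(L/D)V²/(2g) = 0.02050·(1440/0.132)·3.405²/(2·9.81) = 132.2 m

h_f ≈ 132 m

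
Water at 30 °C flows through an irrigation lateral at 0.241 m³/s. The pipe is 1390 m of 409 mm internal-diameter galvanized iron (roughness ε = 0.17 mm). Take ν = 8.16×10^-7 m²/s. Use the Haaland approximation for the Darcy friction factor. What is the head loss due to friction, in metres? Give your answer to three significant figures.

V = 4Q/(πD²) = 4·0.241/(π·0.409²) = 1.834 m/s
Re = VD/ν = 1.834·0.409/8.16×10^-7 = 9.19×10^5 → turbulent
ε/D = 0.17/409 = 4.16×10^-4
Haaland: f = 0.01660
h_f = f(L/D)V²/(2g) = 0.01660·(1390/0.409)·1.834²/(2·9.81) = 9.678 m

h_f ≈ 9.68 m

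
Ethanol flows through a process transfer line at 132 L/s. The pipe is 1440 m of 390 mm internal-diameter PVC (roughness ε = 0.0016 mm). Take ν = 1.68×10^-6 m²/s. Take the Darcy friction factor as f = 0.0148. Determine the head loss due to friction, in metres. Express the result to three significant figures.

h_f ≈ 3.40 m

V = 4Q/(πD²) = 4·0.132/(π·0.390²) = 1.105 m/s
h_f = f(L/D)V²/(2g) = 0.01480·(1440/0.390)·1.105²/(2·9.81) = 3.401 m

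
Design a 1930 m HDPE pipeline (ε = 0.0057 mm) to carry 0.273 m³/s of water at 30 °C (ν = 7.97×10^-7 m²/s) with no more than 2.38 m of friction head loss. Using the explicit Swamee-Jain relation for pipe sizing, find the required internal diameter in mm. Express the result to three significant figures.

Swamee-Jain (Type III): D = 0.66·[ε^1.25·(LQ²/(gh_f))^4.75 + ν·Q^9.4·(L/(gh_f))^5.2]^0.04
LQ²/(gh_f) = 6.161; L/(gh_f) = 82.66
Term 1 = ε^1.25·(…)^4.75 = 0.00157; Term 2 = ν·Q^9.4·(…)^5.2 = 0.0373
D = 0.66·(0.00157 + 0.0373)^0.04 = 0.5796 m = 580 mm
Check: V = 1.03 m/s, Re = 7.52×10^5, f = 0.01239, h_f = 2.25 m ≈ 2.38 m ✓

D ≈ 580 mm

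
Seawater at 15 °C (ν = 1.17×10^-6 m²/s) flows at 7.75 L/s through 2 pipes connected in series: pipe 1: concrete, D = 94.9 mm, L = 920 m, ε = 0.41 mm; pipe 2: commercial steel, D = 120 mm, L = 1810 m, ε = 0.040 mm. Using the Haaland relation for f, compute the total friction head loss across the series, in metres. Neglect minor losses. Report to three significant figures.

Pipe 1: V = 1.096 m/s, Re = 8.89×10^4, ε/D = 0.00432, f = 0.03017, h_1 = f(L/D)V²/2g = 17.90 m
Pipe 2: V = 0.6853 m/s, Re = 7.03×10^4, ε/D = 3.33×10^-4, f = 0.02046, h_2 = f(L/D)V²/2g = 7.384 m
Series → Q common, losses add: H = Σh = 25.28 m

H ≈ 25.3 m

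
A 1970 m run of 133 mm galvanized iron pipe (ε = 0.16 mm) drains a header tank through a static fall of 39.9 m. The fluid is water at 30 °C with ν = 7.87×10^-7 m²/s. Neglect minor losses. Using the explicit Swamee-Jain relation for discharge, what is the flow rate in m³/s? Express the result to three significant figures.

Swamee-Jain (Type II): Q = -0.965·√(gD⁵h_f/L)·ln[ε/(3.7D) + √(3.17ν²L/(gD³h_f))]
√(gD⁵h_f/L) = √(9.81·0.133⁵·39.9/1970) = 0.002876
ε/(3.7D) = 3.25×10^-4; √(3.17ν²L/(gD³h_f)) = 6.48×10^-5
Q = -0.965·0.002876·ln(3.899×10^-4) = 0.02178 m³/s
Check: V = 1.57 m/s, Re = 2.65×10^5, f = 0.02166, h_f = 40.2 m ≈ 39.9 m ✓

Q ≈ 0.0218 m³/s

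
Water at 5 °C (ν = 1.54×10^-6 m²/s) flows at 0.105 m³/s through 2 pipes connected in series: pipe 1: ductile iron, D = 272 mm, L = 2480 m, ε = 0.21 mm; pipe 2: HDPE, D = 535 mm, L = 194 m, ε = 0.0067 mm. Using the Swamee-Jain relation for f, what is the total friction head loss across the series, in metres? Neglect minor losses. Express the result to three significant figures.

Pipe 1: V = 1.807 m/s, Re = 3.19×10^5, ε/D = 7.72×10^-4, f = 0.01968, h_1 = f(L/D)V²/2g = 29.86 m
Pipe 2: V = 0.4671 m/s, Re = 1.62×10^5, ε/D = 1.25×10^-5, f = 0.01629, h_2 = f(L/D)V²/2g = 0.06567 m
Series → Q common, losses add: H = Σh = 29.92 m

H ≈ 29.9 m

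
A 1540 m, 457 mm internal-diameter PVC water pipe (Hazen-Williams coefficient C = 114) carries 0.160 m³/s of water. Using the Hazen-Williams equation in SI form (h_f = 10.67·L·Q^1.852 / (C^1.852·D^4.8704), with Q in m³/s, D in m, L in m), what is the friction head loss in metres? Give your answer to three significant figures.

h_f ≈ 3.88 m

h_f = 10.67·1540·0.160^1.852 / (114^1.852·0.457^4.8704) = 3.879 m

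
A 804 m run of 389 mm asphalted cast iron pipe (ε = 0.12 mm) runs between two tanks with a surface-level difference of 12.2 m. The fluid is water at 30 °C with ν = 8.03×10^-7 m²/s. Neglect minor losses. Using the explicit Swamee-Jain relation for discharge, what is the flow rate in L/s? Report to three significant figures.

Q ≈ 324 L/s

Swamee-Jain (Type II): Q = -0.965·√(gD⁵h_f/L)·ln[ε/(3.7D) + √(3.17ν²L/(gD³h_f))]
√(gD⁵h_f/L) = √(9.81·0.389⁵·12.2/804) = 0.03641
ε/(3.7D) = 8.34×10^-5; √(3.17ν²L/(gD³h_f)) = 1.53×10^-5
Q = -0.965·0.03641·ln(9.865×10^-5) = 0.3241 m³/s
Check: V = 2.73 m/s, Re = 1.32×10^6, f = 0.01566, h_f = 12.3 m ≈ 12.2 m ✓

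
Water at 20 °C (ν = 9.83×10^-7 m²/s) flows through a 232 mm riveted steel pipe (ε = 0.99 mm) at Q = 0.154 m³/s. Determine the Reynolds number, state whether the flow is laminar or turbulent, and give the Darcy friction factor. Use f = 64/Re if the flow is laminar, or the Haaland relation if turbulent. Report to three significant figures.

V = 4Q/(πD²) = 3.643 m/s
Re = VD/ν = 3.643·0.232/9.83×10^-7 = 8.60×10^5
Re > 4000 → turbulent; ε/D = 0.00427
Haaland: f = 0.02913

Re ≈ 8.60×10^5; turbulent; f ≈ 0.0291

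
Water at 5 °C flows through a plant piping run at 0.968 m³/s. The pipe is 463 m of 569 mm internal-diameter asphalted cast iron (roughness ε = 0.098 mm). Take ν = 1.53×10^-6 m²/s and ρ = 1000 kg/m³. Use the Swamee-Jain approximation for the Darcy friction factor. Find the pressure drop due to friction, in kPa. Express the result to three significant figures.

Δp ≈ 83.6 kPa

V = 4Q/(πD²) = 4·0.968/(π·0.569²) = 3.807 m/s
Re = VD/ν = 3.807·0.569/1.53×10^-6 = 1.42×10^6 → turbulent
ε/D = 0.098/569 = 1.72×10^-4
Swamee-Jain: f = 0.01418
h_f = f(L/D)V²/(2g) = 0.01418·(463/0.569)·3.807²/(2·9.81) = 8.523 m
Δp = ρg·h_f = 1000·9.81·8.523 = 83.61 kPa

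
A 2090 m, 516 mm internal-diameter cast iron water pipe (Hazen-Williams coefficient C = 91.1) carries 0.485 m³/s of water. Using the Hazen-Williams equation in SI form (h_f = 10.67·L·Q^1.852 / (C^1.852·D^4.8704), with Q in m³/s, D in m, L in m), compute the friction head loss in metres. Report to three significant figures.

h_f ≈ 34.4 m

h_f = 10.67·2090·0.485^1.852 / (91.1^1.852·0.516^4.8704) = 34.42 m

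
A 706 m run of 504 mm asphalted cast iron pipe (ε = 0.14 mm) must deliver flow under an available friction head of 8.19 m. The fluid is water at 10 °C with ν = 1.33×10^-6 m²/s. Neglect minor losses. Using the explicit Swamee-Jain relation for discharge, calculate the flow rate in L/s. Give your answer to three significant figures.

Swamee-Jain (Type II): Q = -0.965·√(gD⁵h_f/L)·ln[ε/(3.7D) + √(3.17ν²L/(gD³h_f))]
√(gD⁵h_f/L) = √(9.81·0.504⁵·8.19/706) = 0.06083
ε/(3.7D) = 7.51×10^-5; √(3.17ν²L/(gD³h_f)) = 1.96×10^-5
Q = -0.965·0.06083·ln(9.469×10^-5) = 0.5439 m³/s
Check: V = 2.73 m/s, Re = 1.03×10^6, f = 0.01553, h_f = 8.24 m ≈ 8.19 m ✓

Q ≈ 544 L/s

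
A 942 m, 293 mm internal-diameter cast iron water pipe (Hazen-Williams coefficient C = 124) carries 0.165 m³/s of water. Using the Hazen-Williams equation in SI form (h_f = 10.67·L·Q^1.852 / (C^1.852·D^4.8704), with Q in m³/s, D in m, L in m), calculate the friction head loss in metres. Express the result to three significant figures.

h_f = 10.67·942·0.165^1.852 / (124^1.852·0.293^4.8704) = 18.73 m

h_f ≈ 18.7 m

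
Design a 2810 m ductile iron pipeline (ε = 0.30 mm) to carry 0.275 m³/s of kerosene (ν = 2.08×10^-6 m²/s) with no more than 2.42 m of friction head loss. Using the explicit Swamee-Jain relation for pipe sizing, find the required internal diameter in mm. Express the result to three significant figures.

D ≈ 678 mm

Swamee-Jain (Type III): D = 0.66·[ε^1.25·(LQ²/(gh_f))^4.75 + ν·Q^9.4·(L/(gh_f))^5.2]^0.04
LQ²/(gh_f) = 8.951; L/(gh_f) = 118.4
Term 1 = ε^1.25·(…)^4.75 = 1.31; Term 2 = ν·Q^9.4·(…)^5.2 = 0.674
D = 0.66·(1.31 + 0.674)^0.04 = 0.6784 m = 678 mm
Check: V = 0.761 m/s, Re = 2.48×10^5, f = 0.01826, h_f = 2.23 m ≈ 2.42 m ✓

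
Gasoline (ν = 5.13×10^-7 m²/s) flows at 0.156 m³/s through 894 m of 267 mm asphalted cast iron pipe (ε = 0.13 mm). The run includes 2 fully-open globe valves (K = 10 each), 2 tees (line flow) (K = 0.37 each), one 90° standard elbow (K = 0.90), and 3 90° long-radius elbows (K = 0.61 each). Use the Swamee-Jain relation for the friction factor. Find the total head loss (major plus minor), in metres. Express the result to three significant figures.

V = 4Q/(πD²) = 2.786 m/s; V²/2g = 0.3957 m
Re = 1.45×10^6, ε/D = 4.87×10^-4 → f = 0.01704 (Swamee-Jain)
Major: h_f = f(L/D)·V²/2g = 0.01704·3348·0.3957 = 22.58 m
Minor: ΣK = 23.5; h_m = ΣK·V²/2g = 9.286 m
Total H_L = 22.58 + 9.286 = 31.87 m

H_L ≈ 31.9 m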